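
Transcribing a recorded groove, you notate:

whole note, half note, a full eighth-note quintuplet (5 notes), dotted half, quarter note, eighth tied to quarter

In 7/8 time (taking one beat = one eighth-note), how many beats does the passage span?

One eighth-note beat = 2 sixteenth notes.
In sixteenth notes: whole note = 16; half note = 8; a full eighth-note quintuplet (5 notes) (five quintuplet eighths span one half) = 8; dotted half = 12; quarter note = 4; eighth tied to quarter (eighth + quarter) = 6.
Total: 16 + 8 + 8 + 12 + 4 + 6 = 54.
54 ÷ 2 = 27 beats.

27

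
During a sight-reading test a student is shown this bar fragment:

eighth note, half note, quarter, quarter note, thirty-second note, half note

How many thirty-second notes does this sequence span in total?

53

In thirty-second notes: eighth note = 4; half note = 16; quarter = 8; quarter note = 8; thirty-second note = 1; half note = 16.
Total: 4 + 16 + 8 + 8 + 1 + 16 = 53 thirty-second notes.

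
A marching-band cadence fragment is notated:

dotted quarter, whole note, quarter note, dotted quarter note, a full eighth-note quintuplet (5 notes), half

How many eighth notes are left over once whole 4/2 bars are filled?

One bar of 4/2 = 16 eighth notes.
Express everything in eighth notes: dotted quarter = 3; whole note = 8; quarter note = 2; dotted quarter note = 3; a full eighth-note quintuplet (5 notes) (five quintuplet eighths span one half) = 4; half = 4.
Sum: 3 + 8 + 2 + 3 + 4 + 4 = 24.
24 ÷ 16 = 1 complete bar with 8 eighth notes remaining.

8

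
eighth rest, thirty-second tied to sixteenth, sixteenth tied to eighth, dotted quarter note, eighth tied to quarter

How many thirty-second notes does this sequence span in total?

37

Convert each value to thirty-second notes: eighth rest = 4; thirty-second tied to sixteenth (thirty-second + sixteenth) = 3; sixteenth tied to eighth (sixteenth + eighth) = 6; dotted quarter note = 12; eighth tied to quarter (eighth + quarter) = 12.
Adding: 4 + 3 + 6 + 12 + 12 = 37 thirty-second notes.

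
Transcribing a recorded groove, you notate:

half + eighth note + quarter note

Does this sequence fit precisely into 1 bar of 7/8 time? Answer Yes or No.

One bar of 7/8 = 7 eighth notes.
Express everything in eighth notes: half = 4; eighth note = 1; quarter note = 2.
Adding: 4 + 1 + 2 = 7.
7 equals 7, so the answer is Yes.

Yes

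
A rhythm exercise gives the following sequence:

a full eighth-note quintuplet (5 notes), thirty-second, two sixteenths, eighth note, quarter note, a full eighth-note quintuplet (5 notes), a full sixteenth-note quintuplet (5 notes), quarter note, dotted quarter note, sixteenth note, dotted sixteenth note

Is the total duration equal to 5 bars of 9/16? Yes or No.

One bar of 9/16 = 18 thirty-second notes, so 5 bars = 90.
Working in thirty-second notes: a full eighth-note quintuplet (5 notes) (five quintuplet eighths span one half) = 16; thirty-second = 1; sixteenth = 2; sixteenth = 2; eighth note = 4; quarter note = 8; a full eighth-note quintuplet (5 notes) (five quintuplet eighths span one half) = 16; a full sixteenth-note quintuplet (5 notes) (five quintuplet sixteenths span one quarter) = 8; quarter note = 8; dotted quarter note = 12; sixteenth note = 2; dotted sixteenth note = 3.
Total: 16 + 1 + 2 + 2 + 4 + 8 + 16 + 8 + 8 + 12 + 2 + 3 = 82.
82 falls short of 90, so the answer is No.

No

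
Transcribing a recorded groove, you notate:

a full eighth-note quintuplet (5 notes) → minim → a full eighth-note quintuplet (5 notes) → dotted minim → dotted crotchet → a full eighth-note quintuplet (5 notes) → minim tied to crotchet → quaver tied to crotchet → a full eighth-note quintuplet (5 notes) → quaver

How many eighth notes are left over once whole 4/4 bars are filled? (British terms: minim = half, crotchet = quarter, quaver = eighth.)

One bar of 4/4 = 8 eighth notes.
Express everything in eighth notes: a full eighth-note quintuplet (5 notes) (five quintuplet eighths span one half) = 4; minim = 4; a full eighth-note quintuplet (5 notes) (five quintuplet eighths span one half) = 4; dotted minim = 6; dotted crotchet = 3; a full eighth-note quintuplet (5 notes) (five quintuplet eighths span one half) = 4; minim tied to crotchet (minim + crotchet) = 6; quaver tied to crotchet (quaver + crotchet) = 3; a full eighth-note quintuplet (5 notes) (five quintuplet eighths span one half) = 4; quaver = 1.
Adding: 4 + 4 + 4 + 6 + 3 + 4 + 6 + 3 + 4 + 1 = 39.
39 ÷ 8 = 4 complete bars with 7 eighth notes remaining.

7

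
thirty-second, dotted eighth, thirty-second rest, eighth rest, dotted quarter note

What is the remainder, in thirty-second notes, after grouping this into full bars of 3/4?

One bar of 3/4 = 24 thirty-second notes.
In thirty-second notes: thirty-second = 1; dotted eighth = 6; thirty-second rest = 1; eighth rest = 4; dotted quarter note = 12.
Altogether 1 + 6 + 1 + 4 + 12 = 24.
24 ÷ 24 = 1 complete bar with 0 thirty-second notes remaining.

0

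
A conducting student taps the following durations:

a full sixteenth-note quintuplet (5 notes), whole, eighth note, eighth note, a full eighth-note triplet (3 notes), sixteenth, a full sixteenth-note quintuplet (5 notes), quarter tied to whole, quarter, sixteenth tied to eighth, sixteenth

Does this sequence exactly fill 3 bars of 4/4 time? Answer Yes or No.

One bar of 4/4 = 16 sixteenth notes, so 3 bars = 48.
Working in sixteenth notes: a full sixteenth-note quintuplet (5 notes) (five quintuplet sixteenths span one quarter) = 4; whole = 16; eighth note = 2; eighth note = 2; a full eighth-note triplet (3 notes) (three triplet eighths span one quarter) = 4; sixteenth = 1; a full sixteenth-note quintuplet (5 notes) (five quintuplet sixteenths span one quarter) = 4; quarter tied to whole (quarter + whole) = 20; quarter = 4; sixteenth tied to eighth (sixteenth + eighth) = 3; sixteenth = 1.
Adding: 4 + 16 + 2 + 2 + 4 + 1 + 4 + 20 + 4 + 3 + 1 = 61.
61 exceeds 48, so the answer is No.

No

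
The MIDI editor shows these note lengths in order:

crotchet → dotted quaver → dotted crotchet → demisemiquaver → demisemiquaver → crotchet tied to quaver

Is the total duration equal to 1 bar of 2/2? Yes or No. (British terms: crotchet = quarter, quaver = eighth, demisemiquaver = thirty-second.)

One bar of 2/2 = 32 thirty-second notes.
In thirty-second notes: crotchet = 8; dotted quaver = 6; dotted crotchet = 12; demisemiquaver = 1; demisemiquaver = 1; crotchet tied to quaver (crotchet + quaver) = 12.
Altogether 8 + 6 + 12 + 1 + 1 + 12 = 40.
40 exceeds 32, so the answer is No.

No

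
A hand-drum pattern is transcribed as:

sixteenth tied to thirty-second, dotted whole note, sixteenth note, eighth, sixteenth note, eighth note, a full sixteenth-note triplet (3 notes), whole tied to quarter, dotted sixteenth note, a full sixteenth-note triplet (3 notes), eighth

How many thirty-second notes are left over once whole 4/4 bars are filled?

One bar of 4/4 = 32 thirty-second notes.
Express everything in thirty-second notes: sixteenth tied to thirty-second (sixteenth + thirty-second) = 3; dotted whole note = 48; sixteenth note = 2; eighth = 4; sixteenth note = 2; eighth note = 4; a full sixteenth-note triplet (3 notes) (three triplet sixteenths span one eighth) = 4; whole tied to quarter (whole + quarter) = 40; dotted sixteenth note = 3; a full sixteenth-note triplet (3 notes) (three triplet sixteenths span one eighth) = 4; eighth = 4.
Total: 3 + 48 + 2 + 4 + 2 + 4 + 4 + 40 + 3 + 4 + 4 = 118.
118 ÷ 32 = 3 complete bars with 22 thirty-second notes remaining.

22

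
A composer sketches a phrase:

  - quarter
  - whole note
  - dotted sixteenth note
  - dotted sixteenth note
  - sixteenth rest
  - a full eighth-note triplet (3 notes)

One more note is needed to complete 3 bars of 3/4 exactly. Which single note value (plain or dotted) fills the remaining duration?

half note

3 bars of 3/4 = 72 thirty-second notes.
Convert each value to thirty-second notes: quarter = 8; whole note = 32; dotted sixteenth note = 3; dotted sixteenth note = 3; sixteenth rest = 2; a full eighth-note triplet (3 notes) (three triplet eighths span one quarter) = 8.
Adding: 8 + 32 + 3 + 3 + 2 + 8 = 56.
Remaining: 72 − 56 = 16 thirty-second notes, which is a half note.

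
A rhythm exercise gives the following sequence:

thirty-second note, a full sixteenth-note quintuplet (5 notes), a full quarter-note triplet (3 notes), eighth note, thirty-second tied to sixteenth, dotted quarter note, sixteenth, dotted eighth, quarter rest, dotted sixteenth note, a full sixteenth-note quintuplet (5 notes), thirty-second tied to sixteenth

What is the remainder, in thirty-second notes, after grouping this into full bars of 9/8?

2

One bar of 9/8 = 36 thirty-second notes.
In thirty-second notes: thirty-second note = 1; a full sixteenth-note quintuplet (5 notes) (five quintuplet sixteenths span one quarter) = 8; a full quarter-note triplet (3 notes) (three triplet quarters span one half) = 16; eighth note = 4; thirty-second tied to sixteenth (thirty-second + sixteenth) = 3; dotted quarter note = 12; sixteenth = 2; dotted eighth = 6; quarter rest = 8; dotted sixteenth note = 3; a full sixteenth-note quintuplet (5 notes) (five quintuplet sixteenths span one quarter) = 8; thirty-second tied to sixteenth (thirty-second + sixteenth) = 3.
Sum: 1 + 8 + 16 + 4 + 3 + 12 + 2 + 6 + 8 + 3 + 8 + 3 = 74.
74 ÷ 36 = 2 complete bars with 2 thirty-second notes remaining.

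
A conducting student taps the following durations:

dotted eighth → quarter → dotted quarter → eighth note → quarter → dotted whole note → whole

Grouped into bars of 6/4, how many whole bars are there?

2

One bar of 6/4 = 24 sixteenth notes.
Working in sixteenth notes: dotted eighth = 3; quarter = 4; dotted quarter = 6; eighth note = 2; quarter = 4; dotted whole note = 24; whole = 16.
Altogether 3 + 4 + 6 + 2 + 4 + 24 + 16 = 59.
59 ÷ 24 = 2 complete bars with 11 left over.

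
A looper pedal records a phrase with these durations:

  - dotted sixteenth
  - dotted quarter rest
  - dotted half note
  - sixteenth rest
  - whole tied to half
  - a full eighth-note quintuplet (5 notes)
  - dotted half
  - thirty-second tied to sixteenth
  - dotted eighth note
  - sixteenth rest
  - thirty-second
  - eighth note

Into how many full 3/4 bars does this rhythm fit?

One bar of 3/4 = 24 thirty-second notes.
Each duration in thirty-second notes: dotted sixteenth = 3; dotted quarter rest = 12; dotted half note = 24; sixteenth rest = 2; whole tied to half (whole + half) = 48; a full eighth-note quintuplet (5 notes) (five quintuplet eighths span one half) = 16; dotted half = 24; thirty-second tied to sixteenth (thirty-second + sixteenth) = 3; dotted eighth note = 6; sixteenth rest = 2; thirty-second = 1; eighth note = 4.
Altogether 3 + 12 + 24 + 2 + 48 + 16 + 24 + 3 + 6 + 2 + 1 + 4 = 145.
145 ÷ 24 = 6 complete bars with 1 left over.

6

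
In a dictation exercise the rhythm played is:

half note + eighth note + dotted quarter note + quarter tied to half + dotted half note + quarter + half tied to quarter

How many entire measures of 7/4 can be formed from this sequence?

One bar of 7/4 = 14 eighth notes.
Working in eighth notes: half note = 4; eighth note = 1; dotted quarter note = 3; quarter tied to half (quarter + half) = 6; dotted half note = 6; quarter = 2; half tied to quarter (half + quarter) = 6.
Altogether 4 + 1 + 3 + 6 + 6 + 2 + 6 = 28.
28 ÷ 14 = 2 complete bars with 0 left over.

2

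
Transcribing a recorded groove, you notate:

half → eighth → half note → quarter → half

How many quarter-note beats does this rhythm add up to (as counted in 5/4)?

One quarter-note beat = 2 eighth notes.
In eighth notes: half = 4; eighth = 1; half note = 4; quarter = 2; half = 4.
Altogether 4 + 1 + 4 + 2 + 4 = 15.
15 ÷ 2 = 7.5 beats.

7.5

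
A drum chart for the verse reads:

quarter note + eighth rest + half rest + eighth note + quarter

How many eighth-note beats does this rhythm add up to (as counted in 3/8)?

One eighth-note beat = 2 sixteenth notes.
In sixteenth notes: quarter note = 4; eighth rest = 2; half rest = 8; eighth note = 2; quarter = 4.
Adding: 4 + 2 + 8 + 2 + 4 = 20.
20 ÷ 2 = 10 beats.

10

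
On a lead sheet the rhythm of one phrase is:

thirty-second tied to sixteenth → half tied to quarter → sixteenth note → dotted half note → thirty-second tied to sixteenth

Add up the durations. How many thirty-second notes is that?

Express everything in thirty-second notes: thirty-second tied to sixteenth (thirty-second + sixteenth) = 3; half tied to quarter (half + quarter) = 24; sixteenth note = 2; dotted half note = 24; thirty-second tied to sixteenth (thirty-second + sixteenth) = 3.
Adding: 3 + 24 + 2 + 24 + 3 = 56 thirty-second notes.

56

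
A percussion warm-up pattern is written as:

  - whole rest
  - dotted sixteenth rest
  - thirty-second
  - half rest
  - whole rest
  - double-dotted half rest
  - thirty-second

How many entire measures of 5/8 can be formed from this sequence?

One bar of 5/8 = 20 thirty-second notes.
In thirty-second notes: whole rest = 32; dotted sixteenth rest = 3; thirty-second = 1; half rest = 16; whole rest = 32; double-dotted half rest = 28; thirty-second = 1.
Adding: 32 + 3 + 1 + 16 + 32 + 28 + 1 = 113.
113 ÷ 20 = 5 complete bars with 13 left over.

5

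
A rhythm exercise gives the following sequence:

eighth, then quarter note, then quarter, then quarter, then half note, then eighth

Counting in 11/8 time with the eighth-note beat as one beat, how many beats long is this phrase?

One eighth-note beat = 2 sixteenth notes.
In sixteenth notes: eighth = 2; quarter note = 4; quarter = 4; quarter = 4; half note = 8; eighth = 2.
Total: 2 + 4 + 4 + 4 + 8 + 2 = 24.
24 ÷ 2 = 12 beats.

12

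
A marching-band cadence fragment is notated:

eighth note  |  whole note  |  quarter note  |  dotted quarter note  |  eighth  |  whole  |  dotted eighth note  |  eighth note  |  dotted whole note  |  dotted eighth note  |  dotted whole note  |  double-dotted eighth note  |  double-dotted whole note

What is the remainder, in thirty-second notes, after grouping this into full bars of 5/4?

One bar of 5/4 = 40 thirty-second notes.
Express everything in thirty-second notes: eighth note = 4; whole note = 32; quarter note = 8; dotted quarter note = 12; eighth = 4; whole = 32; dotted eighth note = 6; eighth note = 4; dotted whole note = 48; dotted eighth note = 6; dotted whole note = 48; double-dotted eighth note = 7; double-dotted whole note = 56.
Total: 4 + 32 + 8 + 12 + 4 + 32 + 6 + 4 + 48 + 6 + 48 + 7 + 56 = 267.
267 ÷ 40 = 6 complete bars with 27 thirty-second notes remaining.

27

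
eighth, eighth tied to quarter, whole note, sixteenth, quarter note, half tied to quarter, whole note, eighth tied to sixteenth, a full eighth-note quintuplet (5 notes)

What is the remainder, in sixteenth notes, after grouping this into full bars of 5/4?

One bar of 5/4 = 20 sixteenth notes.
Convert each value to sixteenth notes: eighth = 2; eighth tied to quarter (eighth + quarter) = 6; whole note = 16; sixteenth = 1; quarter note = 4; half tied to quarter (half + quarter) = 12; whole note = 16; eighth tied to sixteenth (eighth + sixteenth) = 3; a full eighth-note quintuplet (5 notes) (five quintuplet eighths span one half) = 8.
Sum: 2 + 6 + 16 + 1 + 4 + 12 + 16 + 3 + 8 = 68.
68 ÷ 20 = 3 complete bars with 8 sixteenth notes remaining.

8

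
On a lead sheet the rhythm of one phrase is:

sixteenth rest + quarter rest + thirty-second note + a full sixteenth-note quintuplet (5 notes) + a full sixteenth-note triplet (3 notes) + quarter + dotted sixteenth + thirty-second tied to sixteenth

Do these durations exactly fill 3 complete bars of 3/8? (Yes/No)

No

One bar of 3/8 = 12 thirty-second notes, so 3 bars = 36.
Convert each value to thirty-second notes: sixteenth rest = 2; quarter rest = 8; thirty-second note = 1; a full sixteenth-note quintuplet (5 notes) (five quintuplet sixteenths span one quarter) = 8; a full sixteenth-note triplet (3 notes) (three triplet sixteenths span one eighth) = 4; quarter = 8; dotted sixteenth = 3; thirty-second tied to sixteenth (thirty-second + sixteenth) = 3.
Adding: 2 + 8 + 1 + 8 + 4 + 8 + 3 + 3 = 37.
37 exceeds 36, so the answer is No.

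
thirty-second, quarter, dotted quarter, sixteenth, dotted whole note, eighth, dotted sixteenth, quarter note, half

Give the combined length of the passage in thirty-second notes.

102

In thirty-second notes: thirty-second = 1; quarter = 8; dotted quarter = 12; sixteenth = 2; dotted whole note = 48; eighth = 4; dotted sixteenth = 3; quarter note = 8; half = 16.
Adding: 1 + 8 + 12 + 2 + 48 + 4 + 3 + 8 + 16 = 102 thirty-second notes.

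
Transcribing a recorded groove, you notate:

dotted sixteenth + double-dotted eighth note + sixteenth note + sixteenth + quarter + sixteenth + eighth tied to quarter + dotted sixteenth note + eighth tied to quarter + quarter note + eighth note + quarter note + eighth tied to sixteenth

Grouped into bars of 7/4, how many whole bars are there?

1

One bar of 7/4 = 56 thirty-second notes.
Convert each value to thirty-second notes: dotted sixteenth = 3; double-dotted eighth note = 7; sixteenth note = 2; sixteenth = 2; quarter = 8; sixteenth = 2; eighth tied to quarter (eighth + quarter) = 12; dotted sixteenth note = 3; eighth tied to quarter (eighth + quarter) = 12; quarter note = 8; eighth note = 4; quarter note = 8; eighth tied to sixteenth (eighth + sixteenth) = 6.
Sum: 3 + 7 + 2 + 2 + 8 + 2 + 12 + 3 + 12 + 8 + 4 + 8 + 6 = 77.
77 ÷ 56 = 1 complete bar with 21 left over.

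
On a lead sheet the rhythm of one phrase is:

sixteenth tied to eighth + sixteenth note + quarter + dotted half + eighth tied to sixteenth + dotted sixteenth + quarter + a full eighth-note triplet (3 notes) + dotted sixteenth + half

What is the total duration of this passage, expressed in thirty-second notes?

In thirty-second notes: sixteenth tied to eighth (sixteenth + eighth) = 6; sixteenth note = 2; quarter = 8; dotted half = 24; eighth tied to sixteenth (eighth + sixteenth) = 6; dotted sixteenth = 3; quarter = 8; a full eighth-note triplet (3 notes) (three triplet eighths span one quarter) = 8; dotted sixteenth = 3; half = 16.
Altogether 6 + 2 + 8 + 24 + 6 + 3 + 8 + 8 + 3 + 16 = 84 thirty-second notes.

84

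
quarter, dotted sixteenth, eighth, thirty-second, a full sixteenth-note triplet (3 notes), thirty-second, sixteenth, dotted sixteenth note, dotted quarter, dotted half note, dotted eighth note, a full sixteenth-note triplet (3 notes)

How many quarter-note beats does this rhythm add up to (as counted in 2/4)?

9

One quarter-note beat = 8 thirty-second notes.
Express everything in thirty-second notes: quarter = 8; dotted sixteenth = 3; eighth = 4; thirty-second = 1; a full sixteenth-note triplet (3 notes) (three triplet sixteenths span one eighth) = 4; thirty-second = 1; sixteenth = 2; dotted sixteenth note = 3; dotted quarter = 12; dotted half note = 24; dotted eighth note = 6; a full sixteenth-note triplet (3 notes) (three triplet sixteenths span one eighth) = 4.
Adding: 8 + 3 + 4 + 1 + 4 + 1 + 2 + 3 + 12 + 24 + 6 + 4 = 72.
72 ÷ 8 = 9 beats.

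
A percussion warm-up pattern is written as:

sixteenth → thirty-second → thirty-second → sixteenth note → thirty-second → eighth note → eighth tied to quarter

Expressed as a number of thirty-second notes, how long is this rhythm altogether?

23

Express everything in thirty-second notes: sixteenth = 2; thirty-second = 1; thirty-second = 1; sixteenth note = 2; thirty-second = 1; eighth note = 4; eighth tied to quarter (eighth + quarter) = 12.
Altogether 2 + 1 + 1 + 2 + 1 + 4 + 12 = 23 thirty-second notes.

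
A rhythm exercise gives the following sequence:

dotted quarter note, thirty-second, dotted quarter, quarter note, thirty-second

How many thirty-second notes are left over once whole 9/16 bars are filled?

16

One bar of 9/16 = 18 thirty-second notes.
Each duration in thirty-second notes: dotted quarter note = 12; thirty-second = 1; dotted quarter = 12; quarter note = 8; thirty-second = 1.
Total: 12 + 1 + 12 + 8 + 1 = 34.
34 ÷ 18 = 1 complete bar with 16 thirty-second notes remaining.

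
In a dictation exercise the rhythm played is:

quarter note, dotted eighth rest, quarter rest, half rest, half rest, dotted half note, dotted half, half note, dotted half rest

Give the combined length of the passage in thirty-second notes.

142

In thirty-second notes: quarter note = 8; dotted eighth rest = 6; quarter rest = 8; half rest = 16; half rest = 16; dotted half note = 24; dotted half = 24; half note = 16; dotted half rest = 24.
Total: 8 + 6 + 8 + 16 + 16 + 24 + 24 + 16 + 24 = 142 thirty-second notes.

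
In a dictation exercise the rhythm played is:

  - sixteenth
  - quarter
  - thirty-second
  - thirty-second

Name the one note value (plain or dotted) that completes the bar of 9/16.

The bar of 9/16 = 18 thirty-second notes.
Convert each value to thirty-second notes: sixteenth = 2; quarter = 8; thirty-second = 1; thirty-second = 1.
Sum: 2 + 8 + 1 + 1 = 12.
Remaining: 18 − 12 = 6 thirty-second notes, which is a dotted eighth note.

dotted eighth note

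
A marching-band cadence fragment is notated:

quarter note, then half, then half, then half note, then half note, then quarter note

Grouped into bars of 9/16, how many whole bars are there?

One bar of 9/16 = 9 sixteenth notes.
Express everything in sixteenth notes: quarter note = 4; half = 8; half = 8; half note = 8; half note = 8; quarter note = 4.
Adding: 4 + 8 + 8 + 8 + 8 + 4 = 40.
40 ÷ 9 = 4 complete bars with 4 left over.

4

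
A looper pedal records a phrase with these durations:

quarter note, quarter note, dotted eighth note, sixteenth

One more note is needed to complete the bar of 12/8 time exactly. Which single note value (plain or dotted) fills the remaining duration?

dotted half note

The bar of 12/8 = 24 sixteenth notes.
Each duration in sixteenth notes: quarter note = 4; quarter note = 4; dotted eighth note = 3; sixteenth = 1.
Sum: 4 + 4 + 3 + 1 = 12.
Remaining: 24 − 12 = 12 sixteenth notes, which is a dotted half note.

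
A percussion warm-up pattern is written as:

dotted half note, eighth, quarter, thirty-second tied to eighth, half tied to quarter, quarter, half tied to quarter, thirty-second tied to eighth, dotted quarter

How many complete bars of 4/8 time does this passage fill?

One bar of 4/8 = 16 thirty-second notes.
In thirty-second notes: dotted half note = 24; eighth = 4; quarter = 8; thirty-second tied to eighth (thirty-second + eighth) = 5; half tied to quarter (half + quarter) = 24; quarter = 8; half tied to quarter (half + quarter) = 24; thirty-second tied to eighth (thirty-second + eighth) = 5; dotted quarter = 12.
Sum: 24 + 4 + 8 + 5 + 24 + 8 + 24 + 5 + 12 = 114.
114 ÷ 16 = 7 complete bars with 2 left over.

7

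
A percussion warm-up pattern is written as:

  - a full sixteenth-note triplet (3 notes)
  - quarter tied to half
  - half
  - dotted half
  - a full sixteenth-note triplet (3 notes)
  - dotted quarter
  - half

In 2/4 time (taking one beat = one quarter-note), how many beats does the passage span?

One quarter-note beat = 2 eighth notes.
Working in eighth notes: a full sixteenth-note triplet (3 notes) (three triplet sixteenths span one eighth) = 1; quarter tied to half (quarter + half) = 6; half = 4; dotted half = 6; a full sixteenth-note triplet (3 notes) (three triplet sixteenths span one eighth) = 1; dotted quarter = 3; half = 4.
Altogether 1 + 6 + 4 + 6 + 1 + 3 + 4 = 25.
25 ÷ 2 = 12.5 beats.

12.5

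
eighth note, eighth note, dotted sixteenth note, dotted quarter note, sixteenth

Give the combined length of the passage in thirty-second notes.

25

Express everything in thirty-second notes: eighth note = 4; eighth note = 4; dotted sixteenth note = 3; dotted quarter note = 12; sixteenth = 2.
Altogether 4 + 4 + 3 + 12 + 2 = 25 thirty-second notes.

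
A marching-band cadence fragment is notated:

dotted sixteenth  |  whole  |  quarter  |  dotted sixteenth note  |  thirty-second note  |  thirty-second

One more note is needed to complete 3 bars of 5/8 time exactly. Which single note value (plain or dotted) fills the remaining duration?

3 bars of 5/8 = 60 thirty-second notes.
Convert each value to thirty-second notes: dotted sixteenth = 3; whole = 32; quarter = 8; dotted sixteenth note = 3; thirty-second note = 1; thirty-second = 1.
Sum: 3 + 32 + 8 + 3 + 1 + 1 = 48.
Remaining: 60 − 48 = 12 thirty-second notes, which is a dotted quarter note.

dotted quarter note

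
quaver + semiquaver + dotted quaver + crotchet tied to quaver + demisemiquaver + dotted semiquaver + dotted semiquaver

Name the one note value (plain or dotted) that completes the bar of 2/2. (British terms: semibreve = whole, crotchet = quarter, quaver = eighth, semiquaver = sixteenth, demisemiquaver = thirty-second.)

thirty-second note

The bar of 2/2 = 32 thirty-second notes.
Working in thirty-second notes: quaver = 4; semiquaver = 2; dotted quaver = 6; crotchet tied to quaver (crotchet + quaver) = 12; demisemiquaver = 1; dotted semiquaver = 3; dotted semiquaver = 3.
Total: 4 + 2 + 6 + 12 + 1 + 3 + 3 = 31.
Remaining: 32 − 31 = 1 thirty-second note, which is a thirty-second note.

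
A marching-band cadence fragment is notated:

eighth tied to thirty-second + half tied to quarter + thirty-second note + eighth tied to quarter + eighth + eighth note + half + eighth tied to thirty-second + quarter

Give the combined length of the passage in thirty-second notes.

79

Each duration in thirty-second notes: eighth tied to thirty-second (eighth + thirty-second) = 5; half tied to quarter (half + quarter) = 24; thirty-second note = 1; eighth tied to quarter (eighth + quarter) = 12; eighth = 4; eighth note = 4; half = 16; eighth tied to thirty-second (eighth + thirty-second) = 5; quarter = 8.
Adding: 5 + 24 + 1 + 12 + 4 + 4 + 16 + 5 + 8 = 79 thirty-second notes.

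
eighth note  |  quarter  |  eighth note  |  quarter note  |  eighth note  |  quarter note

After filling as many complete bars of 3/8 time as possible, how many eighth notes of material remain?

One bar of 3/8 = 3 eighth notes.
Working in eighth notes: eighth note = 1; quarter = 2; eighth note = 1; quarter note = 2; eighth note = 1; quarter note = 2.
Altogether 1 + 2 + 1 + 2 + 1 + 2 = 9.
9 ÷ 3 = 3 complete bars with 0 eighth notes remaining.

0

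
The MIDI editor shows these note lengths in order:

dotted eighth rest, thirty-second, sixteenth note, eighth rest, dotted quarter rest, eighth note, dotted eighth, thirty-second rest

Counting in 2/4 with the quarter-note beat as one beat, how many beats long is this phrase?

One quarter-note beat = 8 thirty-second notes.
In thirty-second notes: dotted eighth rest = 6; thirty-second = 1; sixteenth note = 2; eighth rest = 4; dotted quarter rest = 12; eighth note = 4; dotted eighth = 6; thirty-second rest = 1.
Adding: 6 + 1 + 2 + 4 + 12 + 4 + 6 + 1 = 36.
36 ÷ 8 = 4.5 beats.

4.5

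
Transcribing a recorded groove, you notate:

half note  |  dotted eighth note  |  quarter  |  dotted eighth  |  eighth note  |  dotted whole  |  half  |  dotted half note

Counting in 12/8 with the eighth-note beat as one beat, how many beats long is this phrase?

One eighth-note beat = 2 sixteenth notes.
Express everything in sixteenth notes: half note = 8; dotted eighth note = 3; quarter = 4; dotted eighth = 3; eighth note = 2; dotted whole = 24; half = 8; dotted half note = 12.
Altogether 8 + 3 + 4 + 3 + 2 + 24 + 8 + 12 = 64.
64 ÷ 2 = 32 beats.

32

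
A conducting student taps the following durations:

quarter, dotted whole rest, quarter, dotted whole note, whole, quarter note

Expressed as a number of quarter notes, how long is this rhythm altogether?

19

Working in quarter notes: quarter = 1; dotted whole rest = 6; quarter = 1; dotted whole note = 6; whole = 4; quarter note = 1.
Total: 1 + 6 + 1 + 6 + 4 + 1 = 19 quarter notes.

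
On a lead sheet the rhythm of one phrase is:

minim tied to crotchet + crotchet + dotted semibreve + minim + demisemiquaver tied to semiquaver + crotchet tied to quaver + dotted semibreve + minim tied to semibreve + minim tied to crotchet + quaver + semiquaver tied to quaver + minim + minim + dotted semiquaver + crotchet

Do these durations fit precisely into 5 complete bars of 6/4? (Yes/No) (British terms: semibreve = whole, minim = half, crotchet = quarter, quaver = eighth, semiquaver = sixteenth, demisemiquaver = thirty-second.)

No

One bar of 6/4 = 48 thirty-second notes, so 5 bars = 240.
Express everything in thirty-second notes: minim tied to crotchet (minim + crotchet) = 24; crotchet = 8; dotted semibreve = 48; minim = 16; demisemiquaver tied to semiquaver (demisemiquaver + semiquaver) = 3; crotchet tied to quaver (crotchet + quaver) = 12; dotted semibreve = 48; minim tied to semibreve (minim + semibreve) = 48; minim tied to crotchet (minim + crotchet) = 24; quaver = 4; semiquaver tied to quaver (semiquaver + quaver) = 6; minim = 16; minim = 16; dotted semiquaver = 3; crotchet = 8.
Total: 24 + 8 + 48 + 16 + 3 + 12 + 48 + 48 + 24 + 4 + 6 + 16 + 16 + 3 + 8 = 284.
284 exceeds 240, so the answer is No.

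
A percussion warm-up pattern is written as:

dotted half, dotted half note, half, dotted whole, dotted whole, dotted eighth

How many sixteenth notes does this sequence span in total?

83

In sixteenth notes: dotted half = 12; dotted half note = 12; half = 8; dotted whole = 24; dotted whole = 24; dotted eighth = 3.
Altogether 12 + 12 + 8 + 24 + 24 + 3 = 83 sixteenth notes.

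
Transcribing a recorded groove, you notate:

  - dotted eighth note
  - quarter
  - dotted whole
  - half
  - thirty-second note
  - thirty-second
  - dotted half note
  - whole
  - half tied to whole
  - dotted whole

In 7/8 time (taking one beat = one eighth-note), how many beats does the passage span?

One eighth-note beat = 4 thirty-second notes.
In thirty-second notes: dotted eighth note = 6; quarter = 8; dotted whole = 48; half = 16; thirty-second note = 1; thirty-second = 1; dotted half note = 24; whole = 32; half tied to whole (half + whole) = 48; dotted whole = 48.
Sum: 6 + 8 + 48 + 16 + 1 + 1 + 24 + 32 + 48 + 48 = 232.
232 ÷ 4 = 58 beats.

58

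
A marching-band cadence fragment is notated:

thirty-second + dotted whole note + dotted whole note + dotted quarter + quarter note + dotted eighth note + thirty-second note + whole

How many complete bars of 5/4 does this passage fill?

One bar of 5/4 = 40 thirty-second notes.
In thirty-second notes: thirty-second = 1; dotted whole note = 48; dotted whole note = 48; dotted quarter = 12; quarter note = 8; dotted eighth note = 6; thirty-second note = 1; whole = 32.
Adding: 1 + 48 + 48 + 12 + 8 + 6 + 1 + 32 = 156.
156 ÷ 40 = 3 complete bars with 36 left over.

3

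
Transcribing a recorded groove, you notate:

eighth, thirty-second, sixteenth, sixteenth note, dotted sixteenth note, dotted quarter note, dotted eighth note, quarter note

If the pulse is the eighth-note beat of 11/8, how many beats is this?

9.5

One eighth-note beat = 4 thirty-second notes.
Each duration in thirty-second notes: eighth = 4; thirty-second = 1; sixteenth = 2; sixteenth note = 2; dotted sixteenth note = 3; dotted quarter note = 12; dotted eighth note = 6; quarter note = 8.
Sum: 4 + 1 + 2 + 2 + 3 + 12 + 6 + 8 = 38.
38 ÷ 4 = 9.5 beats.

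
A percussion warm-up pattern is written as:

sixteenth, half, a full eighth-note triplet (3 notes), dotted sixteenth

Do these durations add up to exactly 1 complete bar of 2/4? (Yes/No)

No

One bar of 2/4 = 16 thirty-second notes.
Working in thirty-second notes: sixteenth = 2; half = 16; a full eighth-note triplet (3 notes) (three triplet eighths span one quarter) = 8; dotted sixteenth = 3.
Total: 2 + 16 + 8 + 3 = 29.
29 exceeds 16, so the answer is No.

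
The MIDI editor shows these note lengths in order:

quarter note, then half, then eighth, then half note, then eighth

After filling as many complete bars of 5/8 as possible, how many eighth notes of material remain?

One bar of 5/8 = 5 eighth notes.
Working in eighth notes: quarter note = 2; half = 4; eighth = 1; half note = 4; eighth = 1.
Sum: 2 + 4 + 1 + 4 + 1 = 12.
12 ÷ 5 = 2 complete bars with 2 eighth notes remaining.

2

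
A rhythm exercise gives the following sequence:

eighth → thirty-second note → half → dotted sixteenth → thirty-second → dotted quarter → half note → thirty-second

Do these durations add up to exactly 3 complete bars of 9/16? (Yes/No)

One bar of 9/16 = 18 thirty-second notes, so 3 bars = 54.
Working in thirty-second notes: eighth = 4; thirty-second note = 1; half = 16; dotted sixteenth = 3; thirty-second = 1; dotted quarter = 12; half note = 16; thirty-second = 1.
Total: 4 + 1 + 16 + 3 + 1 + 12 + 16 + 1 = 54.
54 equals 54, so the answer is Yes.

Yes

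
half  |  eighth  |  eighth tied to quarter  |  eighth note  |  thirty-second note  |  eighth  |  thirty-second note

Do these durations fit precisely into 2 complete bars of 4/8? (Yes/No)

No

One bar of 4/8 = 16 thirty-second notes, so 2 bars = 32.
Convert each value to thirty-second notes: half = 16; eighth = 4; eighth tied to quarter (eighth + quarter) = 12; eighth note = 4; thirty-second note = 1; eighth = 4; thirty-second note = 1.
Total: 16 + 4 + 12 + 4 + 1 + 4 + 1 = 42.
42 exceeds 32, so the answer is No.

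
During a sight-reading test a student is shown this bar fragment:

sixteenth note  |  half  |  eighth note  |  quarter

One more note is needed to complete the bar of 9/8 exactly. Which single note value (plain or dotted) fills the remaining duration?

dotted eighth note

The bar of 9/8 = 18 sixteenth notes.
Working in sixteenth notes: sixteenth note = 1; half = 8; eighth note = 2; quarter = 4.
Total: 1 + 8 + 2 + 4 = 15.
Remaining: 18 − 15 = 3 sixteenth notes, which is a dotted eighth note.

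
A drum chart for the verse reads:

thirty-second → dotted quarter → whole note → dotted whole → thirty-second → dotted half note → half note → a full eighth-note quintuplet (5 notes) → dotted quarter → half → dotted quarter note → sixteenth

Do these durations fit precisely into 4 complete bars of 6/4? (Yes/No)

Yes

One bar of 6/4 = 48 thirty-second notes, so 4 bars = 192.
Working in thirty-second notes: thirty-second = 1; dotted quarter = 12; whole note = 32; dotted whole = 48; thirty-second = 1; dotted half note = 24; half note = 16; a full eighth-note quintuplet (5 notes) (five quintuplet eighths span one half) = 16; dotted quarter = 12; half = 16; dotted quarter note = 12; sixteenth = 2.
Sum: 1 + 12 + 32 + 48 + 1 + 24 + 16 + 16 + 12 + 16 + 12 + 2 = 192.
192 equals 192, so the answer is Yes.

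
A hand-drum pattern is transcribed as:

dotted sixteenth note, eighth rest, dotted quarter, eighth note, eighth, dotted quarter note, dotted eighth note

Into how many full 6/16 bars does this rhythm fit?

One bar of 6/16 = 12 thirty-second notes.
Convert each value to thirty-second notes: dotted sixteenth note = 3; eighth rest = 4; dotted quarter = 12; eighth note = 4; eighth = 4; dotted quarter note = 12; dotted eighth note = 6.
Altogether 3 + 4 + 12 + 4 + 4 + 12 + 6 = 45.
45 ÷ 12 = 3 complete bars with 9 left over.

3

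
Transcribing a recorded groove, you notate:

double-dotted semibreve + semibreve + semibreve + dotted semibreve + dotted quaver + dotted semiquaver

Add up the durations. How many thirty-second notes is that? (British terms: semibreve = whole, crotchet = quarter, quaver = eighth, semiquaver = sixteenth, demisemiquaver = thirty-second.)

177

In thirty-second notes: double-dotted semibreve = 56; semibreve = 32; semibreve = 32; dotted semibreve = 48; dotted quaver = 6; dotted semiquaver = 3.
Total: 56 + 32 + 32 + 48 + 6 + 3 = 177 thirty-second notes.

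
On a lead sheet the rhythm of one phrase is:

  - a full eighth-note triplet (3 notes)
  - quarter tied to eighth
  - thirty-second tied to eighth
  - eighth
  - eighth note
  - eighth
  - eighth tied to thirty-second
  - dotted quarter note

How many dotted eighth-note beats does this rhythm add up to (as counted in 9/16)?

9

One dotted eighth-note beat = 6 thirty-second notes.
Express everything in thirty-second notes: a full eighth-note triplet (3 notes) (three triplet eighths span one quarter) = 8; quarter tied to eighth (quarter + eighth) = 12; thirty-second tied to eighth (thirty-second + eighth) = 5; eighth = 4; eighth note = 4; eighth = 4; eighth tied to thirty-second (eighth + thirty-second) = 5; dotted quarter note = 12.
Total: 8 + 12 + 5 + 4 + 4 + 4 + 5 + 12 = 54.
54 ÷ 6 = 9 beats.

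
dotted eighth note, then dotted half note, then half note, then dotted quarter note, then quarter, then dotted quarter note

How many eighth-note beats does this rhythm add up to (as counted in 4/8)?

One eighth-note beat = 2 sixteenth notes.
In sixteenth notes: dotted eighth note = 3; dotted half note = 12; half note = 8; dotted quarter note = 6; quarter = 4; dotted quarter note = 6.
Total: 3 + 12 + 8 + 6 + 4 + 6 = 39.
39 ÷ 2 = 19.5 beats.

19.5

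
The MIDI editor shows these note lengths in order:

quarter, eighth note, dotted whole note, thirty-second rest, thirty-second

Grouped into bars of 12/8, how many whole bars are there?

One bar of 12/8 = 48 thirty-second notes.
Convert each value to thirty-second notes: quarter = 8; eighth note = 4; dotted whole note = 48; thirty-second rest = 1; thirty-second = 1.
Altogether 8 + 4 + 48 + 1 + 1 = 62.
62 ÷ 48 = 1 complete bar with 14 left over.

1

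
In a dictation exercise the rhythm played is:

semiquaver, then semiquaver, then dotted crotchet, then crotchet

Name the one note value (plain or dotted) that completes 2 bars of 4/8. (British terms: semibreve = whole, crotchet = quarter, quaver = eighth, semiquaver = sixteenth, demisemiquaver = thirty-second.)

2 bars of 4/8 = 16 sixteenth notes.
Convert each value to sixteenth notes: semiquaver = 1; semiquaver = 1; dotted crotchet = 6; crotchet = 4.
Altogether 1 + 1 + 6 + 4 = 12.
Remaining: 16 − 12 = 4 sixteenth notes, which is a quarter note.

quarter note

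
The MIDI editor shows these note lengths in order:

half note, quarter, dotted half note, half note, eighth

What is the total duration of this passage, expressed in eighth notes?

Each duration in eighth notes: half note = 4; quarter = 2; dotted half note = 6; half note = 4; eighth = 1.
Adding: 4 + 2 + 6 + 4 + 1 = 17 eighth notes.

17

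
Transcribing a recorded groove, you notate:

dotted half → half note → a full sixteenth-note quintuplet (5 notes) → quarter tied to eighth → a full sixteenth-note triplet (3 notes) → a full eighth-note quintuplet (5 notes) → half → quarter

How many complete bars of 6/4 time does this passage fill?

2

One bar of 6/4 = 12 eighth notes.
Each duration in eighth notes: dotted half = 6; half note = 4; a full sixteenth-note quintuplet (5 notes) (five quintuplet sixteenths span one quarter) = 2; quarter tied to eighth (quarter + eighth) = 3; a full sixteenth-note triplet (3 notes) (three triplet sixteenths span one eighth) = 1; a full eighth-note quintuplet (5 notes) (five quintuplet eighths span one half) = 4; half = 4; quarter = 2.
Total: 6 + 4 + 2 + 3 + 1 + 4 + 4 + 2 = 26.
26 ÷ 12 = 2 complete bars with 2 left over.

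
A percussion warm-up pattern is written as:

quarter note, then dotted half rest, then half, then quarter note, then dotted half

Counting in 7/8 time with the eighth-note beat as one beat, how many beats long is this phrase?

One eighth-note beat = 2 sixteenth notes.
In sixteenth notes: quarter note = 4; dotted half rest = 12; half = 8; quarter note = 4; dotted half = 12.
Sum: 4 + 12 + 8 + 4 + 12 = 40.
40 ÷ 2 = 20 beats.

20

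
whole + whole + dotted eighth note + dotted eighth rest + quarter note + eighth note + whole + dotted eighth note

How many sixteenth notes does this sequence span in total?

63

Each duration in sixteenth notes: whole = 16; whole = 16; dotted eighth note = 3; dotted eighth rest = 3; quarter note = 4; eighth note = 2; whole = 16; dotted eighth note = 3.
Altogether 16 + 16 + 3 + 3 + 4 + 2 + 16 + 3 = 63 sixteenth notes.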